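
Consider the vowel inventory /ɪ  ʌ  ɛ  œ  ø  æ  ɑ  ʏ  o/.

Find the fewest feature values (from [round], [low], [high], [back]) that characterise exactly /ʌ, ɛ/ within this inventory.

[−high, −low, −round]

Every target segment is [−high], [−low], [−round]; each remaining inventory member fails at least one of these. Each conjunct is needed — [−low, −round] alone would also admit /ɪ/; [−high, −round] alone would also admit /æ, ɑ/; [−high, −low] alone would also admit /œ, ø, o/ — and no other combination of two listed features has exactly this extension, so three is the minimum.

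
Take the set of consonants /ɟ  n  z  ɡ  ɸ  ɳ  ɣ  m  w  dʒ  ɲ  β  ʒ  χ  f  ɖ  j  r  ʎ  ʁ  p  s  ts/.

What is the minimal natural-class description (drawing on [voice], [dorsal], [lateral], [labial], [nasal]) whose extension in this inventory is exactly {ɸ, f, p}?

Every target segment is [−voice], [+labial]; each remaining inventory member fails at least one of these. Each conjunct is needed — [+labial] alone would also admit /m, w, β/; [−voice] alone would also admit /χ, s, ts/ — and no other single listed feature has exactly this extension, so two is the minimum.

[−voice, +labial]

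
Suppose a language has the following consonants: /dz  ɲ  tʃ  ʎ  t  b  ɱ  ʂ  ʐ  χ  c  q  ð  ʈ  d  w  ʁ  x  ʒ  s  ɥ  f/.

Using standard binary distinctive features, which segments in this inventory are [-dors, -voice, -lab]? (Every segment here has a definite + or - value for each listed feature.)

Among the inventory, the [-dorsal] segments are /dz, tʃ, t, b, ɱ, ʂ, ʐ, ð, ʈ, d, ʒ, s, f/.
Then [-voice] gives /tʃ, t, ʂ, ʈ, s, f/.
Then [-labial] leaves /tʃ, t, ʂ, ʈ, s/.

tʃ, t, ʂ, ʈ, s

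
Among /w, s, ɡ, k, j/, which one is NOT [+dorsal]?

s

Every segment except /s/ is [+dorsal]. /s/ (voiceless alveolar fricative) is [-dorsal], so it is the exception.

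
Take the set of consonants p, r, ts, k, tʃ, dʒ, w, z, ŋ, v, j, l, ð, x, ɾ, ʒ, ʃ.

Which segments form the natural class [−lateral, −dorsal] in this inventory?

Among the inventory, the [−lateral] segments are /p, r, ts, k, tʃ, dʒ, w, z, ŋ, v, j, ð, x, ɾ, ʒ, ʃ/.
Intersecting with [−dorsal] leaves /p, r, ts, tʃ, dʒ, z, v, ð, ɾ, ʒ, ʃ/.

p, r, ts, tʃ, dʒ, z, v, ð, ɾ, ʒ, ʃ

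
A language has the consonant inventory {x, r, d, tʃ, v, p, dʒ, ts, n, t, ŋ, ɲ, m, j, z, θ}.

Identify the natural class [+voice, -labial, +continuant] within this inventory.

r, j, z

Eliminate segments failing any feature: /x, tʃ, p, ts, t, θ/ are [-voice]; /d, dʒ, n, ŋ, ɲ/ are [-continuant]; /v, m/ are [+labial]. The remaining /r, j, z/ satisfy [+voice], [-labial], [+continuant].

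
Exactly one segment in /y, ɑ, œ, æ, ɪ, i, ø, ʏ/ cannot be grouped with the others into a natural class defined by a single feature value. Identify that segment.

The remaining segments after removing /ɑ/ share [−back]; /ɑ/ (low back unrounded vowel) is [+back]. For every other candidate removal, the leftover set fails to share any single feature value that the removed segment lacks.

ɑ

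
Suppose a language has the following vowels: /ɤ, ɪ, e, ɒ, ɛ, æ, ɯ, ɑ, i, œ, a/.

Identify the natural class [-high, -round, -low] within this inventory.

Eliminate segments failing any feature: /ɪ, ɯ, i/ are [+high]; /ɒ, œ/ are [+round]; /æ, ɑ, a/ are [+low]. The remaining /ɤ, e, ɛ/ satisfy [-high], [-round], [-low].

ɤ, e, ɛ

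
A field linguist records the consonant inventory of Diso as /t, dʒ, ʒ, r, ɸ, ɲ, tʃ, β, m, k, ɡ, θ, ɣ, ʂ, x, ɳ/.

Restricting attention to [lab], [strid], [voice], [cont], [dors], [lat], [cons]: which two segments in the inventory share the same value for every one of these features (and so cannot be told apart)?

ɲ, ɡ

On the given features, /ɲ/ and /ɡ/ have an identical profile: [−labial], [−strident], [+voice], [−continuant], [+dorsal], [−lateral], [+consonantal]. No other two segments in the inventory coincide on all 7 features. (They do differ in [sonorant], [nasal] and [back], which are not among the given features.)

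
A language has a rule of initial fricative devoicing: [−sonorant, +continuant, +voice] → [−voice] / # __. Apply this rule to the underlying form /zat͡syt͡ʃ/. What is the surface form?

[sat͡syt͡ʃ]

The only segment in the rule's environment that also matches [−sonorant, +continuant, +voice] is /z/. Applying [−voice] turns the voiced alveolar fricative into /s/ (voiceless alveolar fricative), giving [sat͡syt͡ʃ].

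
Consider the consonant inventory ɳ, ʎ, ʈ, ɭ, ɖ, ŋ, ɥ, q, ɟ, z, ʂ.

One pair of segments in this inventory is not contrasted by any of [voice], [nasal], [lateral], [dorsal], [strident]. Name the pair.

Both /ɥ/ and /ɟ/ are [+voice], [−nasal], [−lateral], [+dorsal], [−strident]. Since the list omits [sonorant], [continuant], [labial] and [round] — which do distinguish the labial-palatal glide from the voiced palatal stop — this pair collapses; all other pairs remain distinct.

ɥ, ɟ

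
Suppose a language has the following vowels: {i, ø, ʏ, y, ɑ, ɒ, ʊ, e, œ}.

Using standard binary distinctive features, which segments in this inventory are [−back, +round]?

Among the inventory, the [−back] segments are /i, ø, ʏ, y, e, œ/.
Among these, [+round] leaves /ø, ʏ, y, œ/.

ø, ʏ, y, œ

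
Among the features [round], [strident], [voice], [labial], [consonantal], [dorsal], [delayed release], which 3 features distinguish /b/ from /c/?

/b/ (voiced bilabial stop) and /c/ (voiceless palatal stop) agree on [−round], [−strident], [+consonantal], [−delayed release]. They differ on [voice] (/b/ [+], /c/ [−]), [labial] (/b/ [+], /c/ [−]), [dorsal] (/b/ [−], /c/ [+]).

[voice], [labial], [dorsal]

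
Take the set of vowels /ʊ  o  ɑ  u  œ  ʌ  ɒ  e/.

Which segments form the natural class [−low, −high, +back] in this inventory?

o, ʌ

The [−low] segments are /ʊ, o, u, œ, ʌ, e/.
Of those, [−high] gives /o, œ, ʌ, e/.
Then [+back] leaves /o, ʌ/.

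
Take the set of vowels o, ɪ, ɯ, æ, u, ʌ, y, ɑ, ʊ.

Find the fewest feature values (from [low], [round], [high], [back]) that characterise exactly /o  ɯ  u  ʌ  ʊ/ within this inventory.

/o, ɯ, u, ʌ, ʊ/ are all [-low], [+back], and no other segment in the inventory matches both values. Dropping any one of them over-generates: [+back] alone would also admit /ɑ/; [-low] alone would also admit /ɪ, y/. No other single listed feature picks out exactly this set either, so fewer than two features will not do.

[-low, +back]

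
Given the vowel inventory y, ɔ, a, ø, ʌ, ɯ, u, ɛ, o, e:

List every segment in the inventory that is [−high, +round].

Checking each segment against [−high], [+round]: /ɔ/ (mid back rounded lax vowel), /ø/ (mid front rounded tense vowel), /o/ (mid back rounded tense vowel) satisfy every feature; every other segment in the inventory fails at least one.

ɔ, ø, o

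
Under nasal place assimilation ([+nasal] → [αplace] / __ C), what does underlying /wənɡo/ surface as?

[wəŋɡo]

The only nasal preceding a consonant is /n/ before /ɡ/. /ɡ/ is [+dorsal], so /n/ → /ŋ/, giving [wəŋɡo].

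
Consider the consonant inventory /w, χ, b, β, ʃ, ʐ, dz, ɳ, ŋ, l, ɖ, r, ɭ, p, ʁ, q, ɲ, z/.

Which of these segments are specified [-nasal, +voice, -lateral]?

w, b, β, ʐ, dz, ɖ, r, ʁ, z

Eliminate segments failing any feature: /χ, ʃ, p, q/ are [-voice]; /ɳ, ŋ, ɲ/ are [+nasal]; /l, ɭ/ are [+lateral]. The remaining /w, b, β, ʐ, dz, ɖ, r, ʁ, z/ satisfy [-nasal], [+voice], [-lateral].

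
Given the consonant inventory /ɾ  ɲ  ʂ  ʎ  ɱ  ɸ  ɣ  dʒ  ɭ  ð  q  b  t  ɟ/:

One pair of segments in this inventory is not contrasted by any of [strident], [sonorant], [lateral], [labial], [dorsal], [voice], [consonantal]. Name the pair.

ɟ, ɣ

/ɟ/ (voiced palatal stop) and /ɣ/ (voiced velar fricative) are both [−strident], [−sonorant], [−lateral], [−labial], [+dorsal], [+voice], [+consonantal], so none of the listed features separates them. (They do differ in [continuant] and [back], which are not among the given features.) Every other pair in the inventory differs on at least one listed feature.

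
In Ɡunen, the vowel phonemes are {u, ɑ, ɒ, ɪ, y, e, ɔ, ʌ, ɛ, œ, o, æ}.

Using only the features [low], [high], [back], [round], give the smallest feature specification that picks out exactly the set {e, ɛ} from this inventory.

The class [-high], [-low], [-back], [-round] has exactly /e, ɛ/ as its extension in this inventory. No smaller conjunction from the listed features achieves this: [-low, -back, -round] alone would also admit /ɪ/; [-high, -back, -round] alone would also admit /æ/; [-high, -low, -round] alone would also admit /ʌ/; [-high, -low, -back] alone would also admit /œ/; and checking the remaining three-feature bundles turns up none with this extension.

[-high, -low, -back, -round]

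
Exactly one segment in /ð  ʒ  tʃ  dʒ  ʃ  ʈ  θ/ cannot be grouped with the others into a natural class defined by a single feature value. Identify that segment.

The remaining segments after removing /ʈ/ share [+distributed]; /ʈ/ (voiceless retroflex stop) is [−distributed]. For every other candidate removal, the leftover set fails to share any single feature value that the removed segment lacks.

ʈ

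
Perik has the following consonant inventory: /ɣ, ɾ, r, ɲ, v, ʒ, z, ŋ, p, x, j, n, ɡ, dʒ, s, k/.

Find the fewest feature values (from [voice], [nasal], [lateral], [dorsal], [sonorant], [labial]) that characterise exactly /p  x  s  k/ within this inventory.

[−voice]

Every target segment is [−voice] and no other inventory member is, so one feature is enough.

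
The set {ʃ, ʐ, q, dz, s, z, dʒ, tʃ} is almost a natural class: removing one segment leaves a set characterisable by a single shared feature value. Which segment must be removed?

The remaining segments after removing /q/ share [+strident]; /q/ (voiceless uvular stop) is [-strident]. For every other candidate removal, the leftover set fails to share any single feature value that the removed segment lacks.

q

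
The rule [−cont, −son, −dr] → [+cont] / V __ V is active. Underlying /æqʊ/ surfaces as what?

Only /q/ occurs between two vowels (/æ/ __ /ʊ/) and matches the structural description. It is a voiceless uvular stop, so [−cont, −son, −dr] holds; changing it to [+continuant] with all other features held fixed yields /χ/ (voiceless uvular fricative). No other segment meets both the structural description and the environment, so the output is [æχʊ].

[æχʊ]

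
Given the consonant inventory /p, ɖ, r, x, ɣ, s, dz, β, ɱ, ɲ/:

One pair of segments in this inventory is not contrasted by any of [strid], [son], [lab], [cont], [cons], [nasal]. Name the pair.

On the given features, /ɣ/ and /x/ have an identical profile: [−strident], [−sonorant], [−labial], [+continuant], [+consonantal], [−nasal]. No other two segments in the inventory coincide on all 6 features. (They do differ in [voice], which is not among the given features.)

ɣ, x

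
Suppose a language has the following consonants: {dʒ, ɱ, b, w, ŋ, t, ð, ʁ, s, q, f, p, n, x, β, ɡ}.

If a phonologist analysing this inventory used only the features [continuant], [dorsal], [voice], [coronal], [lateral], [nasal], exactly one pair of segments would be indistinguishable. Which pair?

ʁ, w

On the given features, /ʁ/ and /w/ have an identical profile: [+continuant], [+dorsal], [+voice], [-coronal], [-lateral], [-nasal]. No other two segments in the inventory coincide on all 6 features. (They do differ in [labial], [round] and [high], which are not among the given features.)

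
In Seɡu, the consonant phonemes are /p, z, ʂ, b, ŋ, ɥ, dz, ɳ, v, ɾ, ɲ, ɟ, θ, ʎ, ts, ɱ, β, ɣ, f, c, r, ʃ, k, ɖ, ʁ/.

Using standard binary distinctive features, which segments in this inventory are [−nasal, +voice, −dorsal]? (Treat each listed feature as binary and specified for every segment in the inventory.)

Checking each segment against [−nasal], [+voice], [−dorsal]: /z/ (voiced alveolar fricative), /b/ (voiced bilabial stop), /dz/ (voiced alveolar affricate), /v/ (voiced labiodental fricative), /ɾ/ (alveolar tap), /β/ (voiced bilabial fricative), among others, satisfy every feature; every other segment in the inventory fails at least one.

z, b, dz, v, ɾ, β, r, ɖ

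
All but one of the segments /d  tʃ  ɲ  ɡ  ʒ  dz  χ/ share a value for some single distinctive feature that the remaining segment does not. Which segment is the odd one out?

The remaining segments after removing /ɲ/ share [−nasal]; /ɲ/ (palatal nasal) is [+nasal]. For every other candidate removal, the leftover set fails to share any single feature value that the removed segment lacks.

ɲ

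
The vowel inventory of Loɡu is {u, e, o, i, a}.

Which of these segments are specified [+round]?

u, o

The feature [round] marks segments produced with lip rounding. In this inventory /u, o/ have that property, so they are [+round]; /e, i, a/ are [-round].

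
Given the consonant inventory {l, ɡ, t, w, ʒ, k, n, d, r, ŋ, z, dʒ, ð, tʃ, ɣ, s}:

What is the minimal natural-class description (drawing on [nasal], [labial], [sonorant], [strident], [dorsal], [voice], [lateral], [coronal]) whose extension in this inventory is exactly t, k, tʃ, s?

The target set is precisely the extension of [−voice] in this inventory.

[−voice]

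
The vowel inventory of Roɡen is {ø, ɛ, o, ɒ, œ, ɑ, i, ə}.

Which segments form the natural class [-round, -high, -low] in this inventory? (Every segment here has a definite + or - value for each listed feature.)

Checking each segment against [-round], [-high], [-low]: /ɛ/ (mid front unrounded lax vowel), /ə/ (mid central vowel (schwa)) satisfy every feature; every other segment in the inventory fails at least one.

ɛ, ə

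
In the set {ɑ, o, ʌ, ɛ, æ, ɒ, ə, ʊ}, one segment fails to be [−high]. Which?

ʊ

/æ, ʌ, ɒ, ɛ, o, ə, ɑ/ are all [−high]; /ʊ/ (high back rounded lax vowel) is [+high].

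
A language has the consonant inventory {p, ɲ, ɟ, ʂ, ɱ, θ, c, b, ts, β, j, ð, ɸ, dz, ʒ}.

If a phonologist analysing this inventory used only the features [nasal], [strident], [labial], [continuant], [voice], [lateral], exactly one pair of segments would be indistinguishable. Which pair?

On the given features, /ð/ and /j/ have an identical profile: [-nasal], [-strident], [-labial], [+continuant], [+voice], [-lateral]. No other two segments in the inventory coincide on all 6 features. (They do differ in [sonorant] and [dorsal], which are not among the given features.)

ð, j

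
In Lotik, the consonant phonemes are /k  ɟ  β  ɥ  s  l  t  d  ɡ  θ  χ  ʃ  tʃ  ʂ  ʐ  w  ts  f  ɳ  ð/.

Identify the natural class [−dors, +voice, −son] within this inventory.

Eliminate segments failing any feature: /k, ɟ, ɥ, ɡ, χ, w/ are [+dorsal]; /s, t, θ, ʃ, tʃ, ʂ, ts, f/ are [−voice]; /l, ɳ/ are [+sonorant]. The remaining /β, d, ʐ, ð/ satisfy [−dorsal], [+voice], [−sonorant].

β, d, ʐ, ð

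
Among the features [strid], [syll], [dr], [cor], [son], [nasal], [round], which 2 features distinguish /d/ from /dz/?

[strident], [delayed release]

/d/ is the voiced alveolar stop and /dz/ is the voiced alveolar affricate. Both are [−syllabic], [+coronal], [−sonorant], [−nasal], [−round]. /d/ is [−strident] while /dz/ is [+strident]; /d/ is [−delayed release] while /dz/ is [+delayed release], so the distinguishing features are [strident], [delayed release].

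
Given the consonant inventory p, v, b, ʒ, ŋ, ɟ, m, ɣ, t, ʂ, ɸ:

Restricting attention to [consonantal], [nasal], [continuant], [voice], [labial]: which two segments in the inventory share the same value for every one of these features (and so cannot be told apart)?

On the given features, /ɣ/ and /ʒ/ have an identical profile: [+consonantal], [-nasal], [+continuant], [+voice], [-labial]. No other two segments in the inventory coincide on all 5 features. (They do differ in [strident], [coronal] and [dorsal], which are not among the given features.)

ɣ, ʒ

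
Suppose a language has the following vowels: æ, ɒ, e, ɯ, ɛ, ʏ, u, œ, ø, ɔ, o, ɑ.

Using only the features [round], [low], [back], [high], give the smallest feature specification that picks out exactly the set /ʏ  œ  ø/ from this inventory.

Every target segment is [−back], [+round]; each remaining inventory member fails at least one of these. Each conjunct is needed — [+round] alone would also admit /ɒ, u, ɔ, o/; [−back] alone would also admit /æ, e, ɛ/ — and no other single listed feature has exactly this extension, so two is the minimum.

[−back, +round]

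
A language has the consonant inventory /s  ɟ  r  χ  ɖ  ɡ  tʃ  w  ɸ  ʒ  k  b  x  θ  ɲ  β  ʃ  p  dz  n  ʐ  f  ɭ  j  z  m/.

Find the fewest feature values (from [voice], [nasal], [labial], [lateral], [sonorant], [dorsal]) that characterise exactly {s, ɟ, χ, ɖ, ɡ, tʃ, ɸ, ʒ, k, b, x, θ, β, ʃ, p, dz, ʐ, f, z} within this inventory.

The target set is precisely the extension of [−sonorant] in this inventory.

[−sonorant]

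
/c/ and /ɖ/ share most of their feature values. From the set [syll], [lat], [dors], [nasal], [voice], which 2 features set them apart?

[voice], [dorsal]

The two segments share [-syllabic], [-lateral], [-nasal]. The only features from the list on which they differ: /c/ is [-voice] while /ɖ/ is [+voice]; /c/ is [+dorsal] while /ɖ/ is [-dorsal].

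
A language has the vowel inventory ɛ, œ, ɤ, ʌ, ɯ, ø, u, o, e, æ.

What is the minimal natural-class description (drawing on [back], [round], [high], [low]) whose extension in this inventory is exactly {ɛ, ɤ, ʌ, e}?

The class [−high], [−low], [−round] has exactly /ɛ, ɤ, ʌ, e/ as its extension in this inventory. No smaller conjunction from the listed features achieves this: [−low, −round] alone would also admit /ɯ/; [−high, −round] alone would also admit /æ/; [−high, −low] alone would also admit /œ, ø, o/; and checking the remaining two-feature bundles turns up none with this extension.

[−high, −low, −round]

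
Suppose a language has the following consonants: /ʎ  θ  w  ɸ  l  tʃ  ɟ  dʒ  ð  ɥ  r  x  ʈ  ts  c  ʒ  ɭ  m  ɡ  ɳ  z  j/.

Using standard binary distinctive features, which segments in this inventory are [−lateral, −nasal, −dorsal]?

Checking each segment against [−lateral], [−nasal], [−dorsal]: /θ/ (voiceless dental fricative), /ɸ/ (voiceless bilabial fricative), /tʃ/ (voiceless postalveolar affricate), /dʒ/ (voiced postalveolar affricate), /ð/ (voiced dental fricative), /r/ (alveolar trill), among others, satisfy every feature; every other segment in the inventory fails at least one.

θ, ɸ, tʃ, dʒ, ð, r, ʈ, ts, ʒ, z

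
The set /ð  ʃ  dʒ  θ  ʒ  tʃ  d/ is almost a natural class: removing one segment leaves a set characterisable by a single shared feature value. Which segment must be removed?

d

The remaining segments after removing /d/ share [+distributed]; /d/ (voiced alveolar stop) is [−distributed]. For every other candidate removal, the leftover set fails to share any single feature value that the removed segment lacks.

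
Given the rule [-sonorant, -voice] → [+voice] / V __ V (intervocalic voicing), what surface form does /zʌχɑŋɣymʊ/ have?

[zʌʁɑŋɣymʊ]

Only /χ/ occurs between two vowels (/ʌ/ __ /ɑ/) and matches the structural description. It is a voiceless uvular fricative, so [-sonorant, -voice] holds; changing it to [+voice] with all other features held fixed yields /ʁ/ (voiced uvular fricative). No other segment meets both the structural description and the environment, so the output is [zʌʁɑŋɣymʊ].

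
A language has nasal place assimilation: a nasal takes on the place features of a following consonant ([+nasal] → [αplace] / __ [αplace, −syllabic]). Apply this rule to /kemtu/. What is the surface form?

The only nasal preceding a consonant is /m/ before /t/. /t/ is [+coronal], so /m/ → /n/, giving [kentu].

[kentu]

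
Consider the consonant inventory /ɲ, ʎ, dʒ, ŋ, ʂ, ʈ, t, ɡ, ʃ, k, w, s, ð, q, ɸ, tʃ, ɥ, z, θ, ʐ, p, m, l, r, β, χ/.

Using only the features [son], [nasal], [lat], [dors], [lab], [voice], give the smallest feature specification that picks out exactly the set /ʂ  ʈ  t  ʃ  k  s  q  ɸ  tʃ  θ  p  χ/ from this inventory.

[−voice]

The target set is precisely the extension of [−voice] in this inventory.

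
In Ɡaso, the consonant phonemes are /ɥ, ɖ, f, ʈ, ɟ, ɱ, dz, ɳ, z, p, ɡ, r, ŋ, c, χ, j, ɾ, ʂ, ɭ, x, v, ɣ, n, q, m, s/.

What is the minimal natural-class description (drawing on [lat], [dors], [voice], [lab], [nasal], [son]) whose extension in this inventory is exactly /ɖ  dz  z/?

[−son, +voice, −lab, −dors]

/ɖ, dz, z/ are all [−sonorant], [+voice], [−labial], [−dorsal], and no other segment in the inventory matches all four values. Dropping any one of them over-generates: [+voice, −labial, −dorsal] alone would also admit /ɳ, r, ɾ, ɭ, …/; [−sonorant, −labial, −dorsal] alone would also admit /ʈ, ʂ, s/; [−sonorant, +voice, −dorsal] alone would also admit /v/; [−sonorant, +voice, −labial] alone would also admit /ɟ, ɡ, ɣ/. No other combination of three listed features picks out exactly this set either, so fewer than four features will not do.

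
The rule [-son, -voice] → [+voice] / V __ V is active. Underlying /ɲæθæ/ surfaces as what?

[ɲæðæ]

Only /θ/ occurs between two vowels (/æ/ __ /æ/) and matches the structural description. It is a voiceless dental fricative, so [-son, -voice] holds; changing it to [+voice] with all other features held fixed yields /ð/ (voiced dental fricative). No other segment meets both the structural description and the environment, so the output is [ɲæðæ].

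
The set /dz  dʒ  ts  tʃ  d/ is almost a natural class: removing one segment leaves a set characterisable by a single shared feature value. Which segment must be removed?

d

/ts, tʃ, dz, dʒ/ are all [+delayed release], but /d/ (voiced alveolar stop) is [−delayed release]. No other single segment can be removed to leave a set sharing one feature value that the removed segment lacks, so /d/ is the odd one out.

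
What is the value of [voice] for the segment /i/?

[+voice]

/i/ is the high front unrounded tense vowel, hence [+voice].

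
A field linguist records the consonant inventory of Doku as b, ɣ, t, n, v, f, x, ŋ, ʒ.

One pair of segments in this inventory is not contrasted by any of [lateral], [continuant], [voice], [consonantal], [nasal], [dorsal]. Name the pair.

/ʒ/ (voiced postalveolar fricative) and /v/ (voiced labiodental fricative) are both [-lateral], [+continuant], [+voice], [+consonantal], [-nasal], [-dorsal], so none of the listed features separates them. (They do differ in [labial] and [coronal], which are not among the given features.) Every other pair in the inventory differs on at least one listed feature.

ʒ, v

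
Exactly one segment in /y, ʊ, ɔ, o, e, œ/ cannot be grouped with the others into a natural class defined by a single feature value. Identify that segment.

e

[round] groups all but one: /ʊ, œ, y, o, ɔ/ share [+round] while /e/ (mid front unrounded tense vowel) alone is [-round]. Removing any other segment would not leave a single-feature class that excludes it.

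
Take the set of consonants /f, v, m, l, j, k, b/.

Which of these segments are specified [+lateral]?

The feature [lateral] marks segments produced with airflow around the side(s) of the tongue. In this inventory /l/ has that property, so it is [+lateral]; /f, v, m, j, k, b/ are [−lateral].

l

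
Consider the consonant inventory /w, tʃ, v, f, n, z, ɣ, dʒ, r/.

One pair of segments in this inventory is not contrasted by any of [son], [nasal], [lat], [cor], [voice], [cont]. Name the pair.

On the given features, /ɣ/ and /v/ have an identical profile: [-sonorant], [-nasal], [-lateral], [-coronal], [+voice], [+continuant]. No other two segments in the inventory coincide on all 6 features. (They do differ in [labial] and [dorsal], which are not among the given features.)

ɣ, v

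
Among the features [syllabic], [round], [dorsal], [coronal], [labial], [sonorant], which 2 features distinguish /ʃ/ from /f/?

/ʃ/ is the voiceless postalveolar fricative and /f/ is the voiceless labiodental fricative. Both are [−syllabic], [−round], [−dorsal], [−sonorant]. /ʃ/ is [−labial] while /f/ is [+labial]; /ʃ/ is [+coronal] while /f/ is [−coronal], so the distinguishing features are [labial], [coronal].

[labial], [coronal]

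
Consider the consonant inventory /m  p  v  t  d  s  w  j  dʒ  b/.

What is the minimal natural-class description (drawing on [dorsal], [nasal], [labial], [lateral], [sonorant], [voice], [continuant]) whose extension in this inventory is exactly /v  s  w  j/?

Every target segment is [+continuant] and no other inventory member is, so one feature is enough.

[+continuant]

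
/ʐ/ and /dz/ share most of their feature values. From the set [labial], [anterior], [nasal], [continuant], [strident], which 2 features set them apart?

The two segments share [−labial], [−nasal], [+strident]. The only features from the list on which they differ: /ʐ/ is [+continuant] while /dz/ is [−continuant]; /ʐ/ is [−anterior] while /dz/ is [+anterior].

[continuant], [anterior]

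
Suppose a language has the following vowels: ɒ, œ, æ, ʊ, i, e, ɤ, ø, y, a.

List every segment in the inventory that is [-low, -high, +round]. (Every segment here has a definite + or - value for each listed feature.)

œ, ø

Checking each segment against [-low], [-high], [+round]: /œ/ (mid front rounded lax vowel), /ø/ (mid front rounded tense vowel) satisfy every feature; every other segment in the inventory fails at least one.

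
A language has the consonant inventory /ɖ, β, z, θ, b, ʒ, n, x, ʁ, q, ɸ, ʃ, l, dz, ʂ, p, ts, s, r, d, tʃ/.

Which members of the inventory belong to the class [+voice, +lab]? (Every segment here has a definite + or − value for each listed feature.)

β, b

Checking each segment against [+voice], [+labial]: /β/ (voiced bilabial fricative), /b/ (voiced bilabial stop) satisfy every feature; every other segment in the inventory fails at least one.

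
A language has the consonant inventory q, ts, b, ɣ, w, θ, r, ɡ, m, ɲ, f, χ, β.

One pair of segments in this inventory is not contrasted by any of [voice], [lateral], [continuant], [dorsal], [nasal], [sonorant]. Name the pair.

f, θ

/f/ (voiceless labiodental fricative) and /θ/ (voiceless dental fricative) are both [−voice], [−lateral], [+continuant], [−dorsal], [−nasal], [−sonorant], so none of the listed features separates them. (They do differ in [labial] and [coronal], which are not among the given features.) Every other pair in the inventory differs on at least one listed feature.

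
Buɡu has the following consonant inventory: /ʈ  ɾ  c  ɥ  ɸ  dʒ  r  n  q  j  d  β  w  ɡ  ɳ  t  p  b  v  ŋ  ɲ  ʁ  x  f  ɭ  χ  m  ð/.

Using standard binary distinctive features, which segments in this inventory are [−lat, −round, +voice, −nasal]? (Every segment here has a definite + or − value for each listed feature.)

ɾ, dʒ, r, j, d, β, ɡ, b, v, ʁ, ð

Eliminate segments failing any feature: /ʈ, c, ɸ, q, t, p, x, f, χ/ are [−voice]; /ɥ, w/ are [+round]; /n, ɳ, ŋ, ɲ, m/ are [+nasal]; /ɭ/ is [+lateral]. The remaining /ɾ, dʒ, r, j, d, β, ɡ, b, v, ʁ, ð/ satisfy [−lateral], [−round], [+voice], [−nasal].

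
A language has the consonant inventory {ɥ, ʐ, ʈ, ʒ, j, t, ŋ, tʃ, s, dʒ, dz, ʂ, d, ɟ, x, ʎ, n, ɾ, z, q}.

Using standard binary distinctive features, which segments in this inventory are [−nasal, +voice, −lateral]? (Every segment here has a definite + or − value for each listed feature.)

Eliminate segments failing any feature: /ʈ, t, tʃ, s, ʂ, x, q/ are [−voice]; /ŋ, n/ are [+nasal]; /ʎ/ is [+lateral]. The remaining /ɥ, ʐ, ʒ, j, dʒ, dz, d, ɟ, ɾ, z/ satisfy [−nasal], [+voice], [−lateral].

ɥ, ʐ, ʒ, j, dʒ, dz, d, ɟ, ɾ, z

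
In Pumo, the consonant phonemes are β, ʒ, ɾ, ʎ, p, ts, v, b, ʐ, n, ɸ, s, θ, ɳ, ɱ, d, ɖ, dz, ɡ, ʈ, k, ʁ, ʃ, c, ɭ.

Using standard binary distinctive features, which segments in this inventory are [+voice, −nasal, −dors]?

Among the inventory, the [+voice] segments are /β, ʒ, ɾ, ʎ, v, b, ʐ, n, ɳ, ɱ, d, ɖ, dz, ɡ, ʁ, ɭ/.
Intersecting with [−nasal] gives /β, ʒ, ɾ, ʎ, v, b, ʐ, d, ɖ, dz, ɡ, ʁ, ɭ/.
Intersecting with [−dorsal] leaves /β, ʒ, ɾ, v, b, ʐ, d, ɖ, dz, ɭ/.

β, ʒ, ɾ, v, b, ʐ, d, ɖ, dz, ɭ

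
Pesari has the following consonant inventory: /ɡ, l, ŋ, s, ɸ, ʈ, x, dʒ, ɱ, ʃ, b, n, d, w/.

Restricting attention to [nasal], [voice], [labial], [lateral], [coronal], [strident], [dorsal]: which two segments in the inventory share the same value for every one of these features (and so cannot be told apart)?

On the given features, /ʃ/ and /s/ have an identical profile: [−nasal], [−voice], [−labial], [−lateral], [+coronal], [+strident], [−dorsal]. No other two segments in the inventory coincide on all 7 features. (They do differ in [anterior] and [distributed], which are not among the given features.)

ʃ, s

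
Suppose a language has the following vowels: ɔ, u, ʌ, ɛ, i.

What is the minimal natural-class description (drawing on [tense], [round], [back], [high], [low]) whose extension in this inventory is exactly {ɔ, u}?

[+round]

The target set is precisely the extension of [+round] in this inventory.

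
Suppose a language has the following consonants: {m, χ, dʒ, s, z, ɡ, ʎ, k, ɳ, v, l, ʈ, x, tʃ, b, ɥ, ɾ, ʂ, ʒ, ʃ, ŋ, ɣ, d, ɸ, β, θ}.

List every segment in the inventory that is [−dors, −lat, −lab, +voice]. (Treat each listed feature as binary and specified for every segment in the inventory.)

Eliminate segments failing any feature: /m, v, b, ɸ, β/ are [+labial]; /χ, ɡ, ʎ, k, x, ɥ, ŋ, ɣ/ are [+dorsal]; /s, ʈ, tʃ, ʂ, ʃ, θ/ are [−voice]; /l/ is [+lateral]. The remaining /dʒ, z, ɳ, ɾ, ʒ, d/ satisfy [−dorsal], [−lateral], [−labial], [+voice].

dʒ, z, ɳ, ɾ, ʒ, d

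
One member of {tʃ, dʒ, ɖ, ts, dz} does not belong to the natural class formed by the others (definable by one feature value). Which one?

ɖ

The remaining segments after removing /ɖ/ share [+delayed release]; /ɖ/ (voiced retroflex stop) is [-delayed release]. For every other candidate removal, the leftover set fails to share any single feature value that the removed segment lacks.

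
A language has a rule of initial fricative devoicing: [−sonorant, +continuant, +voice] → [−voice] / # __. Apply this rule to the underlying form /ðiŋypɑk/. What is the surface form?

The only segment in the rule's environment that also matches [−sonorant, +continuant, +voice] is /ð/. Applying [−voice] turns the voiced dental fricative into /θ/ (voiceless dental fricative), giving [θiŋypɑk].

[θiŋypɑk]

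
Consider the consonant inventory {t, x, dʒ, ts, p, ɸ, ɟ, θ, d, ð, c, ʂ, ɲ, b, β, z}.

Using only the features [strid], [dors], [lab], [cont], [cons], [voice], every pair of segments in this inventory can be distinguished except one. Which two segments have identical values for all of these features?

Both /ɟ/ and /ɲ/ are [-strident], [+dorsal], [-labial], [-continuant], [+consonantal], [+voice]. Since the list omits [sonorant] and [nasal] — which do distinguish the voiced palatal stop from the palatal nasal — this pair collapses; all other pairs remain distinct.

ɟ, ɲ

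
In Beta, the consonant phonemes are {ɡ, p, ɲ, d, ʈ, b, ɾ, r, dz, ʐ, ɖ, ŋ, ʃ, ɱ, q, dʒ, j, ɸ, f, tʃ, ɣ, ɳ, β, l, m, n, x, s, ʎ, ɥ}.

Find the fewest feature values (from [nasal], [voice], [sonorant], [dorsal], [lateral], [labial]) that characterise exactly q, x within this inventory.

Every target segment is [−voice], [+dorsal]; each remaining inventory member fails at least one of these. Each conjunct is needed — [+dorsal] alone would also admit /ɡ, ɲ, ŋ, j, …/; [−voice] alone would also admit /p, ʈ, ʃ, ɸ, …/ — and no other single listed feature has exactly this extension, so two is the minimum.

[−voice, +dorsal]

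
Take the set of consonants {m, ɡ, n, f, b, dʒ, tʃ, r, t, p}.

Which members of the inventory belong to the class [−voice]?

f, tʃ, t, p

The [−voice] segments here are /f, tʃ, t, p/; the remaining /m, ɡ, n, b, dʒ, r/ are [+voice].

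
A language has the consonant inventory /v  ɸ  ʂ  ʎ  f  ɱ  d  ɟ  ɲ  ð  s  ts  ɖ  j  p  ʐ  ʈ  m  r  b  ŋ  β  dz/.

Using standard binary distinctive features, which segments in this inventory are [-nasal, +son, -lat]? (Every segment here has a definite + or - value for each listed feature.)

Checking each segment against [-nasal], [+sonorant], [-lateral]: /j/ (palatal glide), /r/ (alveolar trill) satisfy every feature; every other segment in the inventory fails at least one.

j, r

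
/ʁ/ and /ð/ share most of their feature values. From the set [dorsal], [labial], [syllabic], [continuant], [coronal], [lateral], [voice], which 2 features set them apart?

The two segments share [−labial], [−syllabic], [+continuant], [−lateral], [+voice]. The only features from the list on which they differ: /ʁ/ is [−coronal] while /ð/ is [+coronal]; /ʁ/ is [+dorsal] while /ð/ is [−dorsal].

[coronal], [dorsal]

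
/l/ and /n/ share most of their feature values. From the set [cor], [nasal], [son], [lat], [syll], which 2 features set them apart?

The two segments share [+coronal], [+sonorant], [−syllabic]. The only features from the list on which they differ: /l/ is [−nasal] while /n/ is [+nasal]; /l/ is [+lateral] while /n/ is [−lateral].

[nasal], [lateral]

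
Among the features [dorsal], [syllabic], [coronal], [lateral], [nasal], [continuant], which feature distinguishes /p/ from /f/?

[continuant]

/p/ (voiceless bilabial stop) and /f/ (voiceless labiodental fricative) agree on [-dorsal], [-syllabic], [-coronal], [-lateral], [-nasal]. They differ on [continuant] (/p/ [-], /f/ [+]).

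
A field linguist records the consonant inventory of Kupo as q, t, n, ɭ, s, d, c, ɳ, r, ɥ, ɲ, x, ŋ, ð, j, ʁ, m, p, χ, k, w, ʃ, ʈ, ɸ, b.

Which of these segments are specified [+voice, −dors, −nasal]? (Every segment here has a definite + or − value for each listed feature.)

Eliminate segments failing any feature: /q, t, s, c, x, p, χ, k, ʃ, ʈ, ɸ/ are [−voice]; /n, ɳ, m/ are [+nasal]; /ɥ, ɲ, ŋ, j, ʁ, w/ are [+dorsal]. The remaining /ɭ, d, r, ð, b/ satisfy [+voice], [−dorsal], [−nasal].

ɭ, d, r, ð, b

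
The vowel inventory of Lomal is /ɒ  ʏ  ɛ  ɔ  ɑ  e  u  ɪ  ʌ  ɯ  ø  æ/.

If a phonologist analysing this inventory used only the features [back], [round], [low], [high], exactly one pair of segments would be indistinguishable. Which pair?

e, ɛ

On the given features, /e/ and /ɛ/ have an identical profile: [−back], [−round], [−low], [−high]. No other two segments in the inventory coincide on all 4 features. (They do differ in [tense], which is not among the given features.)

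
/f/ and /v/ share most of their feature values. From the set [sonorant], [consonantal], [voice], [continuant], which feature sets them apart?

/f/ is the voiceless labiodental fricative and /v/ is the voiced labiodental fricative. Both are [−sonorant], [+consonantal], [+continuant]. /f/ is [−voice] while /v/ is [+voice], so the distinguishing feature is [voice].

[voice]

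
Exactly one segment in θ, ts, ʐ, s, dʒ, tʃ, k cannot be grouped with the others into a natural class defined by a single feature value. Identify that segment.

k

The remaining segments after removing /k/ share [+coronal]; /k/ (voiceless velar stop) is [-coronal]. For every other candidate removal, the leftover set fails to share any single feature value that the removed segment lacks.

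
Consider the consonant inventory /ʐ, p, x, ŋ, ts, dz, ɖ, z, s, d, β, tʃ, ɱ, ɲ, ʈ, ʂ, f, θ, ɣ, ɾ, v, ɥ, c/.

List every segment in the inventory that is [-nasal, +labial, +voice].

Checking each segment against [-nasal], [+labial], [+voice]: /β/ (voiced bilabial fricative), /v/ (voiced labiodental fricative), /ɥ/ (labial-palatal glide) satisfy every feature; every other segment in the inventory fails at least one.

β, v, ɥ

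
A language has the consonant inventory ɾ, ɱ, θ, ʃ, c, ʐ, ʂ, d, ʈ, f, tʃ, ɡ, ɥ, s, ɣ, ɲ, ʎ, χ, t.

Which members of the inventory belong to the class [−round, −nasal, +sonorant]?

Checking each segment against [−round], [−nasal], [+sonorant]: /ɾ/ (alveolar tap), /ʎ/ (palatal lateral approximant) satisfy every feature; every other segment in the inventory fails at least one.

ɾ, ʎ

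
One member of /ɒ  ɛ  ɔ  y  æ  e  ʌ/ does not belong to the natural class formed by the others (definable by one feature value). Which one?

y

The remaining segments after removing /y/ share [−high]; /y/ (high front rounded tense vowel) is [+high]. For every other candidate removal, the leftover set fails to share any single feature value that the removed segment lacks.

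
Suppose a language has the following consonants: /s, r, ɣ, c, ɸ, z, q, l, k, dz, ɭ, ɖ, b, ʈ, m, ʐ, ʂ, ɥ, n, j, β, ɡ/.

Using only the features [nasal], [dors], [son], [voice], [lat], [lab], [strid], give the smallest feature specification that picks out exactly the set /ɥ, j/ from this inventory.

Every target segment is [+sonorant], [+dorsal]; each remaining inventory member fails at least one of these. Each conjunct is needed — [+dorsal] alone would also admit /ɣ, c, q, k, …/; [+sonorant] alone would also admit /r, l, ɭ, m, …/ — and no other single listed feature has exactly this extension, so two is the minimum.

[+son, +dors]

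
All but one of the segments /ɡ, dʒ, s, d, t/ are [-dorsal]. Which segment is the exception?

ɡ

Every segment except /ɡ/ is [-dorsal]. /ɡ/ (voiced velar stop) is [+dorsal], so it is the exception.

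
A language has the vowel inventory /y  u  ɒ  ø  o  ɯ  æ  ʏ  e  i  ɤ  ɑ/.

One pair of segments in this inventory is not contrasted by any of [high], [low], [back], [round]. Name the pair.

ʏ, y

On the given features, /ʏ/ and /y/ have an identical profile: [+high], [-low], [-back], [+round]. No other two segments in the inventory coincide on all 4 features. (They do differ in [tense], which is not among the given features.)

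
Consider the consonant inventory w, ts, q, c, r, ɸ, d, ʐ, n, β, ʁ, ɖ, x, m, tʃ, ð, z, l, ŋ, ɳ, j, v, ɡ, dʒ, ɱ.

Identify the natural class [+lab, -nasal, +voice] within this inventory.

Among the inventory, the [+labial] segments are /w, ɸ, β, m, v, ɱ/.
Intersecting with [-nasal] gives /w, ɸ, β, v/.
Of those, [+voice] leaves /w, β, v/.

w, β, v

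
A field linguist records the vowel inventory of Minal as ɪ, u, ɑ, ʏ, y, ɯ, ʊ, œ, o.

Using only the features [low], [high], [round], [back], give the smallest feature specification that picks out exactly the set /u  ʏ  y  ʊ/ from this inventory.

[+high, +round]

The class [+high], [+round] has exactly /u, ʏ, y, ʊ/ as its extension in this inventory. No smaller conjunction from the listed features achieves this: [+round] alone would also admit /œ, o/; [+high] alone would also admit /ɪ, ɯ/; and checking the remaining single features turns up none with this extension.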